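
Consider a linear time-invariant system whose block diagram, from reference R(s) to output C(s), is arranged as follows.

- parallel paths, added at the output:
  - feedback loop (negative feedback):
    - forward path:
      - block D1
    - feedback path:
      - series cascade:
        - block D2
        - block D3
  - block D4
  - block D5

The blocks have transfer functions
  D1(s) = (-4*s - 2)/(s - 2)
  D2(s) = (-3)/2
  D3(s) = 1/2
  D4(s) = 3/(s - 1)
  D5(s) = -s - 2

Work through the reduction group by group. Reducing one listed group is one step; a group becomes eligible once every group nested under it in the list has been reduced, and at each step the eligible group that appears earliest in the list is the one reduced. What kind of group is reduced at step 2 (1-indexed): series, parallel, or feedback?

Answer: feedback

Working:
1. cascade D2, D3
2. reduce the feedback loop with forward D1 and return (D2*D3)
3. sum the parallel branches [D1/(1+D1*(D2*D3))], D4, D5
Step 2 collapses a feedback group.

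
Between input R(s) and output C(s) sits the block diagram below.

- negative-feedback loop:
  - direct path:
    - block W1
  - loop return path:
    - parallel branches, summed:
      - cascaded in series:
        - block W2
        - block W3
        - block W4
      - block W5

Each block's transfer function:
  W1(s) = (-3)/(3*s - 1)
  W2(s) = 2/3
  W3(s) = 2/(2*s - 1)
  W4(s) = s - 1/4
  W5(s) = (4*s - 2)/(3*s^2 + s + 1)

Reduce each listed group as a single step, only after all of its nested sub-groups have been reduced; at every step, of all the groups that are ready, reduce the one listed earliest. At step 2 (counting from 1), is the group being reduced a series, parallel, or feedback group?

Step 1: combine W2, W3, W4 in series
Step 2: reduce the parallel group (W2*W3*W4), W5
Step 3: feedback reduction of W1, ((W2*W3*W4)+W5)
At step 2 the group reduced is parallel.

Therefore the answer is parallel.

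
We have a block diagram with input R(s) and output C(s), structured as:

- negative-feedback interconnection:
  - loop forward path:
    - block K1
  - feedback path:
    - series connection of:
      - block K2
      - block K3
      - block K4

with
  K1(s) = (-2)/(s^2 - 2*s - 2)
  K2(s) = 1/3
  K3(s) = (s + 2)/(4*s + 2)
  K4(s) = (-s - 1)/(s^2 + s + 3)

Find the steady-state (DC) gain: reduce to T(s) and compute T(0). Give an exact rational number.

[1] combine K2, K3, K4 in series gives (-s^2 - 3*s - 2)/(12*s^3 + 18*s^2 + 42*s + 18)
[2] feedback reduction of K1, (K2*K3*K4) gives (-12*s^3 - 18*s^2 - 42*s - 18)/(6*s^5 - 3*s^4 - 9*s^3 - 50*s^2 - 57*s - 16)
DC gain: substitute s = 0 into T(s) from step 2: T(0) = -18/(-16) = 9/8.

Hence the answer: 9/8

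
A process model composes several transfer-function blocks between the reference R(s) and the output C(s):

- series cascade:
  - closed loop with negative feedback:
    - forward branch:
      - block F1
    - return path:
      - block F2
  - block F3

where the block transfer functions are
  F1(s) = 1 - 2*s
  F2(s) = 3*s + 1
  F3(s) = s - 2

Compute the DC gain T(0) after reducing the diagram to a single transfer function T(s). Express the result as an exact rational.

The answer is -1.

Reasoning:
[1] reduce the feedback loop with forward F1 and return F2 -> (2*s - 1)/(6*s^2 - s - 2)
[2] combine [F1/(1+F1*F2)], F3 in series -> (2*s^2 - 5*s + 2)/(6*s^2 - s - 2)
Step 2 gives the overall T(s). Then T(0) = 2/(-2) = -1.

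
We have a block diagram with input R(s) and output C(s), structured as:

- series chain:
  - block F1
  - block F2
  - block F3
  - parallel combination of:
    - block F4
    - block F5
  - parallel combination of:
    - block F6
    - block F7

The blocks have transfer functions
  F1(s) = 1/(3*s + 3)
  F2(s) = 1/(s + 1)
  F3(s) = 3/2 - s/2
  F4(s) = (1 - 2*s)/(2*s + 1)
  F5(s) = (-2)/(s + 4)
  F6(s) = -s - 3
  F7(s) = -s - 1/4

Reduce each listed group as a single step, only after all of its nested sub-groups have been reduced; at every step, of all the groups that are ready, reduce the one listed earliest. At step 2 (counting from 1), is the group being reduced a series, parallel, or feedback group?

The answer is parallel.

Reasoning:
Step 1 - add F4, F5 (parallel)
Step 2 - reduce the parallel group F6, F7
Step 3 - series reduction of F1, F2, F3, (F4+F5), (F6+F7)
Step 2: parallel.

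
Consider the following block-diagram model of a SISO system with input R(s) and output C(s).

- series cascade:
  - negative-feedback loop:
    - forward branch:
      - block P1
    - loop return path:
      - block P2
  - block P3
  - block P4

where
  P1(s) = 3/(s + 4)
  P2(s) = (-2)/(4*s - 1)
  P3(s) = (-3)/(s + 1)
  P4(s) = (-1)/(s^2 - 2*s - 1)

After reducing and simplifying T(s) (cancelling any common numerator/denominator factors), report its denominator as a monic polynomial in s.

[1] feedback reduction of P1, P2, giving (12*s - 3)/(4*s^2 + 15*s - 10)
[2] series reduction of [P1/(1+P1*P2)], P3, P4, giving (36*s - 9)/(4*s^5 + 11*s^4 - 37*s^3 - 39*s^2 + 15*s + 10)
Step 2 gives the fully reduced T(s), with no common factor left to cancel. The denominator's leading coefficient is 4, so divide each of its coefficients by 4 to get the monic form.

Therefore the answer is s^5 + 11*s^4/4 - 37*s^3/4 - 39*s^2/4 + 15*s/4 + 5/2.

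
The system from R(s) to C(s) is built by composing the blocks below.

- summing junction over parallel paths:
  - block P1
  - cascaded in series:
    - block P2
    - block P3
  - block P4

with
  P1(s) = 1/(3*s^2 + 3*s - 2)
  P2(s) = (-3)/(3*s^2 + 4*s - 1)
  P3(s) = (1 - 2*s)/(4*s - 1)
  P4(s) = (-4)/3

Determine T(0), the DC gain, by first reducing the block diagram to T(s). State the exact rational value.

Reducing step by step:

Step 1. multiply P2, P3 (series); result (6*s - 3)/(12*s^3 + 13*s^2 - 8*s + 1)
Step 2. combine P1, (P2*P3), P4 in parallel; result (-144*s^5 - 300*s^4 + 126*s^3 + 254*s^2 - 163*s + 29)/(108*s^5 + 225*s^4 - 27*s^3 - 141*s^2 + 57*s - 6)
Evaluating the step-2 result (the overall T(s)) at s = 0 gives T(0) = 29/(-6) = -29/6.

Answer: -29/6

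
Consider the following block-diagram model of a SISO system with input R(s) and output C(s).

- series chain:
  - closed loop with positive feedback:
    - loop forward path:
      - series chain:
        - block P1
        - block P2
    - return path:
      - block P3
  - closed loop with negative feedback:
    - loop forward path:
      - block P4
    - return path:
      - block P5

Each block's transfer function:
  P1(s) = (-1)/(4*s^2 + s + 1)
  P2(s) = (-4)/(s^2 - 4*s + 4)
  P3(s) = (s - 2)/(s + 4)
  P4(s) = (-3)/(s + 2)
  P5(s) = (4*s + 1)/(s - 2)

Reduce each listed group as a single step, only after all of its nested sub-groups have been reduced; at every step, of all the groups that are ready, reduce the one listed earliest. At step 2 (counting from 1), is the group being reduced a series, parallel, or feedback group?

Step 1. series reduction of P1, P2
Step 2. close the feedback loop around (P1*P2), P3
Step 3. close the feedback loop around P4, P5
Step 4. series reduction of [(P1*P2)/(1-(P1*P2)*P3)], [P4/(1+P4*P5)]
So the answer for step 2 is feedback.

Hence the answer: feedback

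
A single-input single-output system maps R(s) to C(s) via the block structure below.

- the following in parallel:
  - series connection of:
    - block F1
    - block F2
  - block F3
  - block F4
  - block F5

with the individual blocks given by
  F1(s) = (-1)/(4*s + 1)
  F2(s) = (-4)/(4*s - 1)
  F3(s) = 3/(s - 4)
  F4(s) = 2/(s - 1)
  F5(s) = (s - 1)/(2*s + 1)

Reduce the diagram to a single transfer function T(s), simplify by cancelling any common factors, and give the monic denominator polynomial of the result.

(1) combine F1, F2 in series = 4/(16*s^2 - 1)
(2) reduce the parallel group (F1*F2), F3, F4, F5 = (16*s^5 + 64*s^4 - 121*s^3 - 280*s^2 + 20*s + 31)/(32*s^5 - 144*s^4 + 46*s^3 + 73*s^2 - 3*s - 4)
That last expression is T(s), already simplified. Scaling its denominator by 1/32 (the reciprocal of the leading coefficient) yields the monic denominator.

Final answer: s^5 - 9*s^4/2 + 23*s^3/16 + 73*s^2/32 - 3*s/32 - 1/8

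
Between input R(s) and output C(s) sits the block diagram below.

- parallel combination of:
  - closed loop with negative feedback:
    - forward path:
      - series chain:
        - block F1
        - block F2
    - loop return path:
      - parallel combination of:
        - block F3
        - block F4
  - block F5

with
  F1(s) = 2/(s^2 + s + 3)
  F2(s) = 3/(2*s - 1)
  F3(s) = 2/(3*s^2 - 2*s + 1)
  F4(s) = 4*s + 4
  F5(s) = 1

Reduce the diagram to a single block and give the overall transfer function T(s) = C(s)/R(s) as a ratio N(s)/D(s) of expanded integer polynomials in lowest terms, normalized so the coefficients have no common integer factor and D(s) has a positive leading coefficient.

Step 1. combine F1, F2 in series, giving 6/(2*s^3 + s^2 + 5*s - 3)
Step 2. sum the parallel branches F3, F4, giving (12*s^3 + 4*s^2 - 4*s + 6)/(3*s^2 - 2*s + 1)
Step 3. apply the feedback formula to (F1*F2), (F3+F4), giving (18*s^2 - 12*s + 6)/(6*s^5 - s^4 + 87*s^3 + 6*s^2 - 13*s + 33)
Step 4. parallel reduction of [(F1*F2)/(1+(F1*F2)*(F3+F4))], F5 - this is the overall T(s), already in the required normalized form

Therefore the answer is (6*s^5 - s^4 + 87*s^3 + 24*s^2 - 25*s + 39)/(6*s^5 - s^4 + 87*s^3 + 6*s^2 - 13*s + 33).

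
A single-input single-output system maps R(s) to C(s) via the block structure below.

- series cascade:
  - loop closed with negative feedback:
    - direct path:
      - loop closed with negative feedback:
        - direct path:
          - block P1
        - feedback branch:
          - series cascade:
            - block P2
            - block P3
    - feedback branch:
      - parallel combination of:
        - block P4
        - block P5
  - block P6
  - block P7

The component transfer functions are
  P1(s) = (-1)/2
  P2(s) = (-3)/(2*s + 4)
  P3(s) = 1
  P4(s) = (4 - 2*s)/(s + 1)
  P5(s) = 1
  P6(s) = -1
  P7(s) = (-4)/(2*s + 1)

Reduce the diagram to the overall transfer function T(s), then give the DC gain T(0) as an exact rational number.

Step 1: multiply P2, P3 (series) -> (-3)/(2*s + 4)
Step 2: apply the feedback formula to P1, (P2*P3) -> (-2*s - 4)/(4*s + 11)
Step 3: parallel reduction of P4, P5 -> (5 - s)/(s + 1)
Step 4: apply the feedback formula to [P1/(1+P1*(P2*P3))], (P4+P5) -> (-2*s^2 - 6*s - 4)/(6*s^2 + 9*s - 9)
Step 5: combine [[P1/(1+P1*(P2*P3))]/(1+[P1/(1+P1*(P2*P3))]*(P4+P5))], P6, P7 in series -> (-8*s^2 - 24*s - 16)/(12*s^3 + 24*s^2 - 9*s - 9)
That last expression is T(s); at s = 0 only the constant terms survive, so T(0) = -16/(-9) = 16/9.

Answer: 16/9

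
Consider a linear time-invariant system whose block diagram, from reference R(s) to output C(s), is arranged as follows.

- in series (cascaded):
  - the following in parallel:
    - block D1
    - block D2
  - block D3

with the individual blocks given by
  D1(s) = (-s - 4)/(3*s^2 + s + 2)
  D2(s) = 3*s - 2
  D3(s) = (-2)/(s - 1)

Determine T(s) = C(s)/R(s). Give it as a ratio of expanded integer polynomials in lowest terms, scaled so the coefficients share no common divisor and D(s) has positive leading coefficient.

Answer: (-18*s^3 + 6*s^2 - 6*s + 16)/(3*s^3 - 2*s^2 + s - 2)

Working:
(1) combine D1, D2 in parallel, giving (9*s^3 - 3*s^2 + 3*s - 8)/(3*s^2 + s + 2)
(2) series reduction of (D1+D2), D3 - this is the overall T(s), already in the required normalized form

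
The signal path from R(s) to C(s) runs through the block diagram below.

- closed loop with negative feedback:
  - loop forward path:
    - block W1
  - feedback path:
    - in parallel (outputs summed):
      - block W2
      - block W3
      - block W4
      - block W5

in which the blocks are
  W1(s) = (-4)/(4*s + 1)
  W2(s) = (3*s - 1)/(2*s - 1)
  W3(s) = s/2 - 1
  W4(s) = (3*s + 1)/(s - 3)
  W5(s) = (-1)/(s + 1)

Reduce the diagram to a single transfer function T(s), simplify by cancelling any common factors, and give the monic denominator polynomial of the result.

Reducing step by step:

Step 1: reduce the parallel group W2, W3, W4, W5; result (2*s^4 + 9*s^3 - 2*s^2 + 7*s - 8)/(4*s^3 - 10*s^2 - 8*s + 6)
Step 2: reduce the feedback loop with forward W1 and return (W2+W3+W4+W5); result (-8*s^3 + 20*s^2 + 16*s - 12)/(4*s^4 - 36*s^3 - 17*s^2 - 6*s + 19)
No further cancellation is possible in the step-2 result, so that is T(s). Its denominator becomes monic after dividing by the leading coefficient 4.

Answer: s^4 - 9*s^3 - 17*s^2/4 - 3*s/2 + 19/4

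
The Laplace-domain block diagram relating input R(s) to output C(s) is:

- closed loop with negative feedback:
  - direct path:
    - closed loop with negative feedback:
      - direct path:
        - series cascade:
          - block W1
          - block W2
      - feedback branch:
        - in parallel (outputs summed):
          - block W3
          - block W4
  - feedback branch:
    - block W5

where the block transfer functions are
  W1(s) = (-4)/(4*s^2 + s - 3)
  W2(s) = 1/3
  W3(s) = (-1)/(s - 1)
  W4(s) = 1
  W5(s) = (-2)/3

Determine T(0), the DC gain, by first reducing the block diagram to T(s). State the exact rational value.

Step 1 - series reduction of W1, W2: (-4)/(12*s^2 + 3*s - 9)
Step 2 - add W3, W4 (parallel): (s - 2)/(s - 1)
Step 3 - close the feedback loop around (W1*W2), (W3+W4): (4 - 4*s)/(12*s^3 - 9*s^2 - 16*s + 17)
Step 4 - apply the feedback formula to [(W1*W2)/(1+(W1*W2)*(W3+W4))], W5: (12 - 12*s)/(36*s^3 - 27*s^2 - 40*s + 43)
That last expression is T(s); at s = 0 only the constant terms survive, so T(0) = 12/43.

Hence the answer: 12/43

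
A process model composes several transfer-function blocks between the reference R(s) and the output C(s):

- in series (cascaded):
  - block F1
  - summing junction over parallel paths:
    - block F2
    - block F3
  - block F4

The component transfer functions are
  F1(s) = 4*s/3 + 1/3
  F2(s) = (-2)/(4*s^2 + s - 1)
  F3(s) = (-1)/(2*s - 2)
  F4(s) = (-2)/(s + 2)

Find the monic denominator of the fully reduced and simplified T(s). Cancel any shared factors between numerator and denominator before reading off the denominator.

Step 1: sum the parallel branches F2, F3, giving (-4*s^2 - 5*s + 5)/(8*s^3 - 6*s^2 - 4*s + 2)
Step 2: combine F1, (F2+F3), F4 in series, giving (16*s^3 + 24*s^2 - 15*s - 5)/(12*s^4 + 15*s^3 - 24*s^2 - 9*s + 6)
T(s) is the step-2 result (common factors already cancelled). Leading coefficient of the denominator: 12. Divide through by 12 for the monic polynomial.

Hence the answer: s^4 + 5*s^3/4 - 2*s^2 - 3*s/4 + 1/2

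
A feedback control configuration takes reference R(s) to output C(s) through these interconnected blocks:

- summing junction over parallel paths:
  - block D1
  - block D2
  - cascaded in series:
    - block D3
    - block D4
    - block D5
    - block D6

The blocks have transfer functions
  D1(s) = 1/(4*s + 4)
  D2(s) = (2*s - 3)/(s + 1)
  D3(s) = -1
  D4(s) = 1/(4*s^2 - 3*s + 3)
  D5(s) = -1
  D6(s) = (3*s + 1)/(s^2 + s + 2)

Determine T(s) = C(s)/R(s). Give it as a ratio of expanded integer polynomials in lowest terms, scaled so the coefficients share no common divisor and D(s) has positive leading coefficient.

Answer: (32*s^5 - 36*s^4 + 53*s^3 - 100*s^2 + 97*s - 62)/(16*s^5 + 20*s^4 + 36*s^3 + 20*s^2 + 12*s + 24)

Working:
Step 1 - multiply D3, D4, D5, D6 (series) = (3*s + 1)/(4*s^4 + s^3 + 8*s^2 - 3*s + 6)
Step 2 - add D1, D2, (D3*D4*D5*D6) (parallel), giving the overall T(s)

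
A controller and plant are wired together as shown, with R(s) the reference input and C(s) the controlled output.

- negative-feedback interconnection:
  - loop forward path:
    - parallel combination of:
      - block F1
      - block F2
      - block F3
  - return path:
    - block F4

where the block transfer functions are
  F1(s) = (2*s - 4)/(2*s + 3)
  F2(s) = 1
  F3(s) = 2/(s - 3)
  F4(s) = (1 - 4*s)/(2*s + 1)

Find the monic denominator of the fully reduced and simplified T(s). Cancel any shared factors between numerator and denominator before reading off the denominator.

The answer is s^3 - 3*s^2 + 11*s/2.

Reasoning:
(1) combine F1, F2, F3 in parallel, giving (4*s^2 - 9*s + 9)/(2*s^2 - 3*s - 9)
(2) collapse the loop ((F1+F2+F3) forward, F4 return), giving (-8*s^3 + 14*s^2 - 9*s - 9)/(12*s^3 - 36*s^2 + 66*s)
No further cancellation is possible in the step-2 result, so that is T(s). Its denominator becomes monic after dividing by the leading coefficient 12.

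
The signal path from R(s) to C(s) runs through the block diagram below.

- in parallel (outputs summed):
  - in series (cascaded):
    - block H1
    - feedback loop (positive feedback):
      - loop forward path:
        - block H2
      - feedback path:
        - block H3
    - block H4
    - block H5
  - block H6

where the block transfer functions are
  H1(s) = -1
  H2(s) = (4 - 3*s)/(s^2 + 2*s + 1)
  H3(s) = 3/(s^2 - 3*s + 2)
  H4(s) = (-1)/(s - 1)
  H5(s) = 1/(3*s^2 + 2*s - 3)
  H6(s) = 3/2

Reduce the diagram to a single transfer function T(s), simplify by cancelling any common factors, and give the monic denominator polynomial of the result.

The answer is s^6 - s^5/3 - 14*s^4/3 + 9*s^3 - s^2/3 - 50*s/3 + 10.

Reasoning:
[1] close the feedback loop around H2, H3: (-3*s^3 + 13*s^2 - 18*s + 8)/(s^4 - s^3 - 3*s^2 + 10*s - 10)
[2] series reduction of H1, [H2/(1-H2*H3)], H4, H5: (-3*s^2 + 10*s - 8)/(3*s^6 - s^5 - 14*s^4 + 27*s^3 - s^2 - 50*s + 30)
[3] parallel reduction of (H1*[H2/(1-H2*H3)]*H4*H5), H6: (9*s^6 - 3*s^5 - 42*s^4 + 81*s^3 - 9*s^2 - 130*s + 74)/(6*s^6 - 2*s^5 - 28*s^4 + 54*s^3 - 2*s^2 - 100*s + 60)
The result of step 3 is T(s) in lowest terms. Its denominator has leading coefficient 6; dividing the denominator through by 6 makes it monic.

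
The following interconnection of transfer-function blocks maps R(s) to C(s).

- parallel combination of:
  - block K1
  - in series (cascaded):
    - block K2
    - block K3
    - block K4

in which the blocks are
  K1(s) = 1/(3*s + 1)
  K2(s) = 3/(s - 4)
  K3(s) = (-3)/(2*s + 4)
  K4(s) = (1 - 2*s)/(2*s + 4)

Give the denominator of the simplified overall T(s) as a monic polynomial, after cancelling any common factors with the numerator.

(1) cascade K2, K3, K4: (18*s - 9)/(4*s^3 - 48*s - 64)
(2) add K1, (K2*K3*K4) (parallel): (4*s^3 + 54*s^2 - 57*s - 73)/(12*s^4 + 4*s^3 - 144*s^2 - 240*s - 64)
No further cancellation is possible in the step-2 result, so that is T(s). Its denominator becomes monic after dividing by the leading coefficient 12.

Hence the answer: s^4 + s^3/3 - 12*s^2 - 20*s - 16/3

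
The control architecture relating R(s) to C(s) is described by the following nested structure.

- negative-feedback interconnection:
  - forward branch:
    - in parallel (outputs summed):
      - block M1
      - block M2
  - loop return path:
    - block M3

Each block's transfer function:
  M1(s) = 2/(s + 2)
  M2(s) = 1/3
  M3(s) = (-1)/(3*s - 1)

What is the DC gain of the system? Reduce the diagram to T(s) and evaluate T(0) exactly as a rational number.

First reduce the diagram to T(s).

(1) reduce the parallel group M1, M2: (s + 8)/(3*s + 6)
(2) apply the feedback formula to (M1+M2), M3: (3*s^2 + 23*s - 8)/(9*s^2 + 14*s - 14)
Step 2 gives the overall T(s). Then T(0) = -8/(-14) = 4/7.

Answer: 4/7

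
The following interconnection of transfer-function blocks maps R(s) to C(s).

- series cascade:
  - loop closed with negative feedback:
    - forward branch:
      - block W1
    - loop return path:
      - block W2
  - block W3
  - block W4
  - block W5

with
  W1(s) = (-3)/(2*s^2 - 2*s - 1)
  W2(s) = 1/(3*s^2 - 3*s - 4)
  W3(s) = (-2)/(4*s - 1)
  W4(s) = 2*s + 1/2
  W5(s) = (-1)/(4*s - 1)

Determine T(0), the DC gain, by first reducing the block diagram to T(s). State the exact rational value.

Answer: 12

Working:
Step 1. close the feedback loop around W1, W2 -> (-9*s^2 + 9*s + 12)/(6*s^4 - 12*s^3 - 5*s^2 + 11*s + 1)
Step 2. combine [W1/(1+W1*W2)], W3, W4, W5 in series -> (-36*s^3 + 27*s^2 + 57*s + 12)/(96*s^6 - 240*s^5 + 22*s^4 + 204*s^3 - 77*s^2 + 3*s + 1)
That last expression is T(s); at s = 0 only the constant terms survive, so T(0) = 12/1 = 12.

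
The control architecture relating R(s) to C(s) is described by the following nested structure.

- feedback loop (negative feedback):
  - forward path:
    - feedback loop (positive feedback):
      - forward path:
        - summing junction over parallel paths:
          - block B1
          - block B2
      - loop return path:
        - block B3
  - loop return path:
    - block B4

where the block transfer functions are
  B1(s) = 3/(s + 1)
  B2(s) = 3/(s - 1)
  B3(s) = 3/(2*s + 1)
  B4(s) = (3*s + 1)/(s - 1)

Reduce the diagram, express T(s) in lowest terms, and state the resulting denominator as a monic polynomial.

1. reduce the parallel group B1, B2: (6*s)/(s^2 - 1)
2. reduce the feedback loop with forward (B1+B2) and return B3: (12*s^2 + 6*s)/(2*s^3 + s^2 - 20*s - 1)
3. close the feedback loop around [(B1+B2)/(1-(B1+B2)*B3)], B4: (12*s^3 - 6*s^2 - 6*s)/(2*s^4 + 35*s^3 + 9*s^2 + 25*s + 1)
No further cancellation is possible in the step-3 result, so that is T(s). Its denominator becomes monic after dividing by the leading coefficient 2.

Therefore the answer is s^4 + 35*s^3/2 + 9*s^2/2 + 25*s/2 + 1/2.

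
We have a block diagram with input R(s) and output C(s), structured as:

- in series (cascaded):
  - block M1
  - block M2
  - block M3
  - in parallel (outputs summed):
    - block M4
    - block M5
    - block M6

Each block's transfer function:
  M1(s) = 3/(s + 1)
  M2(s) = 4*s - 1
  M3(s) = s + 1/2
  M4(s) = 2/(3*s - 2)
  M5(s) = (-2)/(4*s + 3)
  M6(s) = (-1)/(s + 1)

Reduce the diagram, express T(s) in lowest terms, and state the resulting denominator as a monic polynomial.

First reduce the diagram to T(s).

(1) reduce the parallel group M4, M5, M6: (-10*s^2 + 11*s + 16)/(12*s^3 + 13*s^2 - 5*s - 6)
(2) combine M1, M2, M3, (M4+M5+M6) in series: (-240*s^4 + 204*s^3 + 480*s^2 + 63*s - 48)/(24*s^4 + 50*s^3 + 16*s^2 - 22*s - 12)
No further cancellation is possible in the step-2 result, so that is T(s). Its denominator becomes monic after dividing by the leading coefficient 24.

Answer: s^4 + 25*s^3/12 + 2*s^2/3 - 11*s/12 - 1/2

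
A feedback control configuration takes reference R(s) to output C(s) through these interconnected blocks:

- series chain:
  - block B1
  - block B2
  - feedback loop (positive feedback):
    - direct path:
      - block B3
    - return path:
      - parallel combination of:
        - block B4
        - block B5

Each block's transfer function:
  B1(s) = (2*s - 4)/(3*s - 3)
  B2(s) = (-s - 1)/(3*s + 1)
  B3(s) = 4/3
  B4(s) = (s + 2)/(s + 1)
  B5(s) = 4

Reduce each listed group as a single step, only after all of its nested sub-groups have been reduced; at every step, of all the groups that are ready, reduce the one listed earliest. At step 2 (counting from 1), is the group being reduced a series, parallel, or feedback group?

The answer is feedback.

Reasoning:
Step 1 - parallel reduction of B4, B5
Step 2 - collapse the loop (B3 forward, (B4+B5) return)
Step 3 - reduce the series chain B1, B2, [B3/(1-B3*(B4+B5))]
The group at step 2 is a feedback group.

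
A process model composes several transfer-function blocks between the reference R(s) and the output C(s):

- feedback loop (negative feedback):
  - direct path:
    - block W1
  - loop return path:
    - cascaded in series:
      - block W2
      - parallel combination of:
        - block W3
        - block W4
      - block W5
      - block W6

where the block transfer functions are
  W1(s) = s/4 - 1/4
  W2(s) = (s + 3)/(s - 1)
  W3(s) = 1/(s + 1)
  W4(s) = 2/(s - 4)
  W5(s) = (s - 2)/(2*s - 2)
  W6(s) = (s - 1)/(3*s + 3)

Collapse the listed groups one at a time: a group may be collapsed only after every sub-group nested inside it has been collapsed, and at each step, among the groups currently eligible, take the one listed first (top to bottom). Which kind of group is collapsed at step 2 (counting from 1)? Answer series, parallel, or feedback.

Answer: series

Working:
1. parallel reduction of W3, W4
2. combine W2, (W3+W4), W5, W6 in series
3. collapse the loop (W1 forward, (W2*(W3+W4)*W5*W6) return)
Step 2 collapses a series group.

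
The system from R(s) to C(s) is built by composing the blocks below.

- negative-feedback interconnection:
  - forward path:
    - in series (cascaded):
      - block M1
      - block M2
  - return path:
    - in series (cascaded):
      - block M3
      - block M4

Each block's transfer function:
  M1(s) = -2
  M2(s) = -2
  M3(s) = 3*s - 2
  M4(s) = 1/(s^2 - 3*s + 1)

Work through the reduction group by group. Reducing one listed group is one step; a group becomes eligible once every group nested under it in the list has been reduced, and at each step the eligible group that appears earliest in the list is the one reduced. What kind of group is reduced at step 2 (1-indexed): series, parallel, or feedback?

Step 1. multiply M1, M2 (series)
Step 2. combine M3, M4 in series
Step 3. reduce the feedback loop with forward (M1*M2) and return (M3*M4)
At step 2 the group reduced is series.

Final answer: series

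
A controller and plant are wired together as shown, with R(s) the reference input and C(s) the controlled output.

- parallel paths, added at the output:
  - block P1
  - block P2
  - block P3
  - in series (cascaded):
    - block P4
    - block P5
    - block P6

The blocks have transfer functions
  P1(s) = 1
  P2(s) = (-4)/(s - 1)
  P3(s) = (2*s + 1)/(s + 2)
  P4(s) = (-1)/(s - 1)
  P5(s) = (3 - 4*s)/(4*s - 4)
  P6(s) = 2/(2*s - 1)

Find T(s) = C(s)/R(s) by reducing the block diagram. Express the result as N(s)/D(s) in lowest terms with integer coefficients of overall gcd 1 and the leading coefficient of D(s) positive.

1. reduce the series chain P4, P5, P6, giving (4*s - 3)/(4*s^3 - 10*s^2 + 8*s - 2)
2. reduce the parallel group P1, P2, P3, (P4*P5*P6): this yields T(s), and no further normalization is needed

Final answer: (12*s^4 - 34*s^3 - 10*s^2 + 63*s - 28)/(4*s^4 - 2*s^3 - 12*s^2 + 14*s - 4)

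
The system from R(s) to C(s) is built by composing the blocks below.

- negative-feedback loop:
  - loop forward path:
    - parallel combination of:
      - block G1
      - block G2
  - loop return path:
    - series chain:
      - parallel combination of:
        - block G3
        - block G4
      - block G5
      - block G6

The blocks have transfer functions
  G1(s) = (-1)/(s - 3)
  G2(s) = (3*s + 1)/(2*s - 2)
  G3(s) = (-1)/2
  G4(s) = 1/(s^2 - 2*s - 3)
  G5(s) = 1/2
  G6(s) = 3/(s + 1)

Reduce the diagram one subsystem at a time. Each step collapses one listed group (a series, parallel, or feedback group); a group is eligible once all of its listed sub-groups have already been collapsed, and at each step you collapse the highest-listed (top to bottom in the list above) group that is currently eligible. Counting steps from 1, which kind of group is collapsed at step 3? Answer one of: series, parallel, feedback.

The answer is series.

Reasoning:
Step 1. parallel reduction of G1, G2
Step 2. reduce the parallel group G3, G4
Step 3. combine (G3+G4), G5, G6 in series
Step 4. collapse the loop ((G1+G2) forward, ((G3+G4)*G5*G6) return)
The group at step 3 is a series group.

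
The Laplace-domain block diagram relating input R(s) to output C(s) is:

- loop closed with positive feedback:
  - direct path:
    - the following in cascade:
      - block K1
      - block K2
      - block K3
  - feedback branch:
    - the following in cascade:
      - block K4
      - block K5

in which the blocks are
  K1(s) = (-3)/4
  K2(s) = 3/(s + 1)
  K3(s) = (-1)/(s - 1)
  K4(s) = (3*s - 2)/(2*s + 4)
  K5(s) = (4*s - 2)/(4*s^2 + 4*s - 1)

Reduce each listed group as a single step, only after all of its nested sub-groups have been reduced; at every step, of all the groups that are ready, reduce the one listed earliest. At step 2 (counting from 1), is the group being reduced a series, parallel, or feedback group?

(1) combine K1, K2, K3 in series
(2) cascade K4, K5
(3) apply the feedback formula to (K1*K2*K3), (K4*K5)
Step 2: series.

Answer: series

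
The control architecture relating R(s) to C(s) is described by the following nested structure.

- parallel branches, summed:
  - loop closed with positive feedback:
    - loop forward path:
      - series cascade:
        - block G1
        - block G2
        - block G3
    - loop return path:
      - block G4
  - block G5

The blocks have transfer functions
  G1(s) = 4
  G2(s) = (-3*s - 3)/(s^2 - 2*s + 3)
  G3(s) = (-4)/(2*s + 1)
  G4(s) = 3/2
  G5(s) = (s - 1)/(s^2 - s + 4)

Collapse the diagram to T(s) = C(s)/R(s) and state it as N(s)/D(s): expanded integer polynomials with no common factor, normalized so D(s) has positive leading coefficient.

Step 1 - cascade G1, G2, G3 = (48*s + 48)/(2*s^3 - 3*s^2 + 4*s + 3)
Step 2 - apply the feedback formula to (G1*G2*G3), G4 = (48*s + 48)/(2*s^3 - 3*s^2 - 68*s - 69)
Step 3 - add [(G1*G2*G3)/(1-(G1*G2*G3)*G4)], G5 (parallel), giving the overall T(s)

Therefore the answer is (2*s^4 + 43*s^3 - 65*s^2 + 143*s + 261)/(2*s^5 - 5*s^4 - 57*s^3 - 13*s^2 - 203*s - 276).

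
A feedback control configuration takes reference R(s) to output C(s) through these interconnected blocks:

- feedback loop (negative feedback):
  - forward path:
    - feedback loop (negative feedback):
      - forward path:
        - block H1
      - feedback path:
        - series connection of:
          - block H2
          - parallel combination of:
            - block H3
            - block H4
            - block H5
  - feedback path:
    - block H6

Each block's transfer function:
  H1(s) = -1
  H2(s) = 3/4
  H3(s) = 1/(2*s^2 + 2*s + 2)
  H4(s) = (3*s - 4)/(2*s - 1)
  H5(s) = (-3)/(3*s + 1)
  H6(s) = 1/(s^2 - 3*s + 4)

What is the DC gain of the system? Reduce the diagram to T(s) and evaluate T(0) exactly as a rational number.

Answer: 8/3

Working:
[1] sum the parallel branches H3, H4, H5 = (18*s^4 - 12*s^3 - 8*s^2 - 33*s - 3)/(12*s^4 + 10*s^3 + 8*s^2 - 4*s - 2)
[2] combine H2, (H3+H4+H5) in series = (54*s^4 - 36*s^3 - 24*s^2 - 99*s - 9)/(48*s^4 + 40*s^3 + 32*s^2 - 16*s - 8)
[3] close the feedback loop around H1, (H2*(H3+H4+H5)) = (48*s^4 + 40*s^3 + 32*s^2 - 16*s - 8)/(6*s^4 - 76*s^3 - 56*s^2 - 83*s - 1)
[4] close the feedback loop around [H1/(1+H1*(H2*(H3+H4+H5)))], H6 = (48*s^6 - 104*s^5 + 104*s^4 + 48*s^3 + 168*s^2 - 40*s - 32)/(6*s^6 - 94*s^5 + 244*s^4 - 179*s^3 + 56*s^2 - 345*s - 12)
Evaluating the step-4 result (the overall T(s)) at s = 0 gives T(0) = -32/(-12) = 8/3.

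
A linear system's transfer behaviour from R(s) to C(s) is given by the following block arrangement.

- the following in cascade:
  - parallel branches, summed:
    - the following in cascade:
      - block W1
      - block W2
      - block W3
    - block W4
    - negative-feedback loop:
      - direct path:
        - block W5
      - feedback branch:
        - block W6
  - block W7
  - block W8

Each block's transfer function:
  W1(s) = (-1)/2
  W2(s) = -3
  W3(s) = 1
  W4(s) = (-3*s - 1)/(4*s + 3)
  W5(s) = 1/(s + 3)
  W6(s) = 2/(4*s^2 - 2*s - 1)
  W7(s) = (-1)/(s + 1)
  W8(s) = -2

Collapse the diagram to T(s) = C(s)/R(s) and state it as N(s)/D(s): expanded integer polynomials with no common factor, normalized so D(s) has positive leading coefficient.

[1] multiply W1, W2, W3 (series) -> 3/2
[2] reduce the feedback loop with forward W5 and return W6 -> (4*s^2 - 2*s - 1)/(4*s^3 + 10*s^2 - 7*s - 1)
[3] add (W1*W2*W3), W4, [W5/(1+W5*W6)] (parallel) -> (24*s^4 + 120*s^3 + 36*s^2 - 75*s - 13)/(32*s^4 + 104*s^3 + 4*s^2 - 50*s - 6)
[4] series reduction of ((W1*W2*W3)+W4+[W5/(1+W5*W6)]), W7, W8: this yields T(s), and no further normalization is needed

Final answer: (24*s^4 + 120*s^3 + 36*s^2 - 75*s - 13)/(16*s^5 + 68*s^4 + 54*s^3 - 23*s^2 - 28*s - 3)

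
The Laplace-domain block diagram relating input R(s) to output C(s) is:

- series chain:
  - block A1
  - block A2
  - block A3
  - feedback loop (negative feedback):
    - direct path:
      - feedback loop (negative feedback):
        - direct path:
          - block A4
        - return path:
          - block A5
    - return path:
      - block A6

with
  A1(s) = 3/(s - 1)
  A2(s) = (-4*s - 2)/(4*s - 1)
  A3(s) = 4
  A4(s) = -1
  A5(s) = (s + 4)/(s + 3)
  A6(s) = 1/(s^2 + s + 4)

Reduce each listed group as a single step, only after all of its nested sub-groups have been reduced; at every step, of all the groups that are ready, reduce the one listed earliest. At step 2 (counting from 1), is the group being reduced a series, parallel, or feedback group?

[1] reduce the feedback loop with forward A4 and return A5
[2] close the feedback loop around [A4/(1+A4*A5)], A6
[3] combine A1, A2, A3, [[A4/(1+A4*A5)]/(1+[A4/(1+A4*A5)]*A6)] in series
Step 2 collapses a feedback group.

Final answer: feedback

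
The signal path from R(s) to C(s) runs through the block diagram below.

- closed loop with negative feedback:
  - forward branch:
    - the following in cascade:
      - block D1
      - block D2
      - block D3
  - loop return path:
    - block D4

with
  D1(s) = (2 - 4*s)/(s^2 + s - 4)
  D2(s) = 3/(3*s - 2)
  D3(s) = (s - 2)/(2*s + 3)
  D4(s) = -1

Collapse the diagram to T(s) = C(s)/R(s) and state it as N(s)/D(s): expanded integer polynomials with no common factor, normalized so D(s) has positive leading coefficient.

The answer is (-12*s^2 + 30*s - 12)/(6*s^4 + 11*s^3 - 13*s^2 - 56*s + 36).

Reasoning:
1. reduce the series chain D1, D2, D3, giving (-12*s^2 + 30*s - 12)/(6*s^4 + 11*s^3 - 25*s^2 - 26*s + 24)
2. collapse the loop ((D1*D2*D3) forward, D4 return), giving the overall T(s)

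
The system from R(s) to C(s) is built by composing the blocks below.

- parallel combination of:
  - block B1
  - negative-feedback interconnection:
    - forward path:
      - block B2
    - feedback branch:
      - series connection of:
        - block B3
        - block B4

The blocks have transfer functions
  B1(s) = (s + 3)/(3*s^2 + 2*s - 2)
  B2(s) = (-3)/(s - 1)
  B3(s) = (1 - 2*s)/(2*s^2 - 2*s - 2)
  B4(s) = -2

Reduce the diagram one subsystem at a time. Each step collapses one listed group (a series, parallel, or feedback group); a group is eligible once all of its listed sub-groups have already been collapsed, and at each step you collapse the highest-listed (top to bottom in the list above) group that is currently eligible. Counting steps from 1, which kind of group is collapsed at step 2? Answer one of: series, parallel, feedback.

Step 1: reduce the series chain B3, B4
Step 2: close the feedback loop around B2, (B3*B4)
Step 3: parallel reduction of B1, [B2/(1+B2*(B3*B4))]
The group at step 2 is a feedback group.

Hence the answer: feedback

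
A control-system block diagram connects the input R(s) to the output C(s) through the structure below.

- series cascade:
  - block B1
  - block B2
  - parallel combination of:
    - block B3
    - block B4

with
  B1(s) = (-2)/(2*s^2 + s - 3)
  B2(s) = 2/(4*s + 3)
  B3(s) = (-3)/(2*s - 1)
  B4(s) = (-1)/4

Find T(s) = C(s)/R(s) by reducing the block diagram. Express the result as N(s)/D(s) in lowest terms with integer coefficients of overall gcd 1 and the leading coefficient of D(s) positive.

Reducing step by step:

[1] reduce the parallel group B3, B4 -> (-2*s - 11)/(8*s - 4)
[2] cascade B1, B2, (B3+B4), which is the overall transfer function T(s) = C(s)/R(s) in lowest terms

Answer: (2*s + 11)/(16*s^4 + 12*s^3 - 28*s^2 - 9*s + 9)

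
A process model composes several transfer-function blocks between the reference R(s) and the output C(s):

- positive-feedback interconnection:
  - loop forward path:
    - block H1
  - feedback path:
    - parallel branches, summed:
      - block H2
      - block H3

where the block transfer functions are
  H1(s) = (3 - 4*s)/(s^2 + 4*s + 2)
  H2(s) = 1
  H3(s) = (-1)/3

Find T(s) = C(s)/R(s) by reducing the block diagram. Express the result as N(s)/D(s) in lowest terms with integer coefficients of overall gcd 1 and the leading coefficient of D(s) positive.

Step 1: add H2, H3 (parallel) = 2/3
Step 2: apply the feedback formula to H1, (H2+H3); the result is T(s) itself (integer coefficients, no common factor, positive leading denominator coefficient)

Therefore the answer is (9 - 12*s)/(3*s^2 + 20*s).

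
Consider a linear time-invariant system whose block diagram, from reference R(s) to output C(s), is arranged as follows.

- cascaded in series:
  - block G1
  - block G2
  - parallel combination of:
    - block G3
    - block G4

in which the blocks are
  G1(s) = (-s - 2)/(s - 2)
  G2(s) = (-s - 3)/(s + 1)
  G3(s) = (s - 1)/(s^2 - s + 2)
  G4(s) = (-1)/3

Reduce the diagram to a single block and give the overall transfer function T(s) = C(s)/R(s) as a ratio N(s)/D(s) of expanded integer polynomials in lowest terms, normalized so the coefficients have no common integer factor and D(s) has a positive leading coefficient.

First reduce the diagram to T(s).

1. reduce the parallel group G3, G4 -> (-s^2 + 4*s - 5)/(3*s^2 - 3*s + 6)
2. multiply G1, G2, (G3+G4) (series) - this is the overall T(s), already in the required normalized form

Answer: (-s^4 - s^3 + 9*s^2 - s - 30)/(3*s^4 - 6*s^3 + 3*s^2 - 12)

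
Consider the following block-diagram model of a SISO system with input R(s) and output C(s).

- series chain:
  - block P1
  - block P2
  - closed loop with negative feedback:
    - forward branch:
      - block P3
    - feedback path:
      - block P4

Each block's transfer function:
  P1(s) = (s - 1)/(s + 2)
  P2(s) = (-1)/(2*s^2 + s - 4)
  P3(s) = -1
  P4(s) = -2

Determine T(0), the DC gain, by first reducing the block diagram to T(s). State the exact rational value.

The answer is 1/24.

Reasoning:
(1) close the feedback loop around P3, P4 = (-1)/3
(2) series reduction of P1, P2, [P3/(1+P3*P4)] = (s - 1)/(6*s^3 + 15*s^2 - 6*s - 24)
Step 2 gives the overall T(s). Then T(0) = -1/(-24) = 1/24.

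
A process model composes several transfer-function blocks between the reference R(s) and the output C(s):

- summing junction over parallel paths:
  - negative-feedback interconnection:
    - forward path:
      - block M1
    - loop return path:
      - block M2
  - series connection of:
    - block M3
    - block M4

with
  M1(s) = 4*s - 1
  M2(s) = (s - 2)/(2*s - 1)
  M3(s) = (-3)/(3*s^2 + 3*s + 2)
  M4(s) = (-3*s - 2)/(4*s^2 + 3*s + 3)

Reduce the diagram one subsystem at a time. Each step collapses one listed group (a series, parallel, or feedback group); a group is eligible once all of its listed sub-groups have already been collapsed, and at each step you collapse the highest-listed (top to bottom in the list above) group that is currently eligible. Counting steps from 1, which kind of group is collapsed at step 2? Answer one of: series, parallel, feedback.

Answer: series

Working:
Step 1: apply the feedback formula to M1, M2
Step 2: reduce the series chain M3, M4
Step 3: sum the parallel branches [M1/(1+M1*M2)], (M3*M4)
At step 2 the group reduced is series.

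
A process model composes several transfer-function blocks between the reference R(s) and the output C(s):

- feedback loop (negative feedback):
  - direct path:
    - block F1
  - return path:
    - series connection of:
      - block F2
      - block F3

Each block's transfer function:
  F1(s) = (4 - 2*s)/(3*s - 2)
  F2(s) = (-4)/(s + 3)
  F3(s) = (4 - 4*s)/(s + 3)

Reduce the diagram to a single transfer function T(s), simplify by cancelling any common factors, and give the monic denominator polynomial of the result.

Step 1. multiply F2, F3 (series) gives (16*s - 16)/(s^2 + 6*s + 9)
Step 2. collapse the loop (F1 forward, (F2*F3) return) gives (-2*s^3 - 8*s^2 + 6*s + 36)/(3*s^3 - 16*s^2 + 111*s - 82)
No further cancellation is possible in the step-2 result, so that is T(s). Its denominator becomes monic after dividing by the leading coefficient 3.

Answer: s^3 - 16*s^2/3 + 37*s - 82/3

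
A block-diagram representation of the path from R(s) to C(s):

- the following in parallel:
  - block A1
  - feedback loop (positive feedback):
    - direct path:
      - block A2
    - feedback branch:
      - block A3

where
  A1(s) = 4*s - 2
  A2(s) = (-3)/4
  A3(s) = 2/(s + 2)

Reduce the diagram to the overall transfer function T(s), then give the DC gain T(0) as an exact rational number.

First reduce the diagram to T(s).

Step 1 - feedback reduction of A2, A3: (-3*s - 6)/(4*s + 14)
Step 2 - sum the parallel branches A1, [A2/(1-A2*A3)]: (16*s^2 + 45*s - 34)/(4*s + 14)
DC gain: substitute s = 0 into T(s) from step 2: T(0) = -34/14 = -17/7.

Answer: -17/7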